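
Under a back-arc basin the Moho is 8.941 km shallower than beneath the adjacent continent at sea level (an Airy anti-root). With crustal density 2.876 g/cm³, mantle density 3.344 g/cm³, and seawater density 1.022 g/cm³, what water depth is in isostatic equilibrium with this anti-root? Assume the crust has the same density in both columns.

2.26 km

Replacing a thickness d of crust by seawater at the top must be balanced by replacing crust with mantle at the base: d (ρ_c − ρ_w) = a (ρ_m − ρ_c).
d = a (ρ_m − ρ_c)/(ρ_c − ρ_w) = 8.941 km × 0.468/1.854 = 2.26 km.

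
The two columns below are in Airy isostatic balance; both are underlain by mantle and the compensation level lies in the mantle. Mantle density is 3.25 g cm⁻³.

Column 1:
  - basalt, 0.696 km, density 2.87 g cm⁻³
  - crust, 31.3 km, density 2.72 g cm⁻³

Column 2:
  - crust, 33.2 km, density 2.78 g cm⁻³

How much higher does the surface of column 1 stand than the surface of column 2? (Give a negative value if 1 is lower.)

0.384 km

For any compensation level in the mantle, the mantle terms cancel and isostasy reduces to e = (Σt_1 − Σt_2) − (Σ(ρt)_1 − Σ(ρt)_2) / ρ_m.
Σt_1 = 31.996 km; Σt_2 = 33.2 km; Σ(ρt)_1 = 87.13352; Σ(ρt)_2 = 92.296 (in km·g cm⁻³).
e = (31.996 − 33.2) − (87.13352 − 92.296) / 3.25 = 0.384 km.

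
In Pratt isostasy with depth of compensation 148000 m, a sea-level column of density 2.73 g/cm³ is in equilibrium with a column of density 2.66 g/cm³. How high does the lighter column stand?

3890 m

ρ_ref D = ρ (D + h) → h = D (ρ_ref − ρ)/ρ.
h = 148000 m × (2.73 − 2.66)/2.66 = 3890 m.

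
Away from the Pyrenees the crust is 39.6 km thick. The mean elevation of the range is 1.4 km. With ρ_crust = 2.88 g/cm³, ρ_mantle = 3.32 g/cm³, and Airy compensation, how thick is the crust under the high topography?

50.2 km

Root depth r = h ρ_c / (ρ_m − ρ_c) = 1.4 km × 2.88 / 0.44 = 9.164 km.
Total thickness = T + h + r = 39.6 km + 1.4 km + 9.164 km = 50.2 km.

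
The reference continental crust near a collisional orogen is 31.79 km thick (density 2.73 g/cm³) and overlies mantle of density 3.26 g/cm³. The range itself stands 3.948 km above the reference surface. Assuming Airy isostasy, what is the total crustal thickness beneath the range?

56.1 km

Root depth r = h ρ_c / (ρ_m − ρ_c) = 3.948 km × 2.73 / 0.53 = 20.34 km.
Total thickness = T + h + r = 31.79 km + 3.948 km + 20.34 km = 56.1 km.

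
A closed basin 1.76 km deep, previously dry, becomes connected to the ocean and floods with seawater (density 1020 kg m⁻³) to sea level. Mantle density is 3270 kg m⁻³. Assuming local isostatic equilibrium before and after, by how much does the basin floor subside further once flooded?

0.798 km

After flooding the water column is d + s deep. Its weight must equal the weight of mantle displaced by the extra subsidence s: (d + s) ρ_w = s ρ_m.
s = d ρ_w / (ρ_m − ρ_w) = 1.76 km × 1020/(3270 − 1020) = 0.798 km.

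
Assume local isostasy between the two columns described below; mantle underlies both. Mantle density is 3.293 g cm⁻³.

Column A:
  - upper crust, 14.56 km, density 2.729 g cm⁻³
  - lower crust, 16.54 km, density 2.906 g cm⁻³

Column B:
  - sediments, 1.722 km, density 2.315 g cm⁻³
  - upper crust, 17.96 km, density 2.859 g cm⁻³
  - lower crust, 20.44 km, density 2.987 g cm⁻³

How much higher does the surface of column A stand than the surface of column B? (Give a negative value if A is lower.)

−0.34 km

For any compensation level in the mantle, the mantle terms cancel and isostasy reduces to e = (Σt_A − Σt_B) − (Σ(ρt)_A − Σ(ρt)_B) / ρ_m.
Σt_A = 31.1 km; Σt_B = 40.122 km; Σ(ρt)_A = 87.79948; Σ(ρt)_B = 116.38835 (in km·g cm⁻³).
e = (31.1 − 40.122) − (87.79948 − 116.38835) / 3.293 = −0.34 km.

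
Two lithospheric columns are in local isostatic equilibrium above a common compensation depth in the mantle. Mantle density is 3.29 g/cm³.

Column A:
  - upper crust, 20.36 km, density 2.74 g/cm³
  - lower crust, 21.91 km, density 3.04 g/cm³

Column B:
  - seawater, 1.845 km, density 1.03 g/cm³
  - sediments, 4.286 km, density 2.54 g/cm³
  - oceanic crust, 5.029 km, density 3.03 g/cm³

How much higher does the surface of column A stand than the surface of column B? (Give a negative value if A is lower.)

2.43 km

For any compensation level in the mantle, the mantle terms cancel and isostasy reduces to e = (Σt_A − Σt_B) − (Σ(ρt)_A − Σ(ρt)_B) / ρ_m.
Σt_A = 42.27 km; Σt_B = 11.16 km; Σ(ρt)_A = 122.3928; Σ(ρt)_B = 28.02466 (in km·g/cm³).
e = (42.27 − 11.16) − (122.3928 − 28.02466) / 3.29 = 2.43 km.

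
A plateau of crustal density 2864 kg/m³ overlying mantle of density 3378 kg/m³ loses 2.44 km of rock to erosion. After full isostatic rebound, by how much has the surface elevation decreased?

0.371 km

Rebound u = e ρ_c/ρ_m = 2.44 km × 2864/3378 = 2.069 km.
Net surface drop = e − u = 2.44 km − 2.069 km = e (ρ_m − ρ_c)/ρ_m = 0.371 km.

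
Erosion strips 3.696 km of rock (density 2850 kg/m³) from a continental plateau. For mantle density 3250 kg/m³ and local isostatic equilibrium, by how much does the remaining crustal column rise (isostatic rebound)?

Unloading: uplift u = e ρ_c/ρ_m = 3.696 km × 2850/3250 = 3.24 km.

3.24 km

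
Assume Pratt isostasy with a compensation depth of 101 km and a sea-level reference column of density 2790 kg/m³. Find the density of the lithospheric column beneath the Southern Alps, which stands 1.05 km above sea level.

2760 kg/m³

Pratt balance: ρ_ref D = ρ (D + h).
ρ = ρ_ref D/(D + h) = 2790 × 101 km/(101 km + 1.05 km) = 2760 kg/m³.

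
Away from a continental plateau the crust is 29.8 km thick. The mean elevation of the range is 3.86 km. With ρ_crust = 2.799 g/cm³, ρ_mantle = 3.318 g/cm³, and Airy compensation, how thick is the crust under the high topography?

Root depth r = h ρ_c / (ρ_m − ρ_c) = 3.86 km × 2.799 / 0.519 = 20.82 km.
Total thickness = T + h + r = 29.8 km + 3.86 km + 20.82 km = 54.5 km.

54.5 km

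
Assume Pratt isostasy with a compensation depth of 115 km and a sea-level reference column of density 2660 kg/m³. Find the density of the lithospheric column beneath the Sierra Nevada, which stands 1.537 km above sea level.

2620 kg/m³

Pratt balance: ρ_ref D = ρ (D + h).
ρ = ρ_ref D/(D + h) = 2660 × 115 km/(115 km + 1.537 km) = 2620 kg/m³.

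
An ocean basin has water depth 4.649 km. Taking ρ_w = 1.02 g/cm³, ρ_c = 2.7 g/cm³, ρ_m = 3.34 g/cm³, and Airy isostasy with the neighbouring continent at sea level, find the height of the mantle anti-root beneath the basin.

12.2 km

In Airy isostatic equilibrium: replacing crust with seawater at the top is compensated by replacing crust with mantle at the base: d (ρ_c − ρ_w) = a (ρ_m − ρ_c).
a = d (ρ_c − ρ_w)/(ρ_m − ρ_c) = 4.649 km × 1.68/0.64 = 12.2 km.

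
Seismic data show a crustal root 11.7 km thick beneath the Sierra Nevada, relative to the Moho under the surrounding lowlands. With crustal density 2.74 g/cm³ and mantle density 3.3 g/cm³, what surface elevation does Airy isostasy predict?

In Airy isostatic equilibrium: ρ_c h = (ρ_m − ρ_c) r.
h = r (ρ_m − ρ_c) / ρ_c = 11.7 km × (3.3 − 2.74) / 2.74 = 2.39 km.

2.39 km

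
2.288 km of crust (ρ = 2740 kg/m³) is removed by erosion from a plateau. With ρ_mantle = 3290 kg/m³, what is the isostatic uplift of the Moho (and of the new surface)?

Unloading: uplift u = e ρ_c/ρ_m = 2.288 km × 2740/3290 = 1.91 km.

1.91 km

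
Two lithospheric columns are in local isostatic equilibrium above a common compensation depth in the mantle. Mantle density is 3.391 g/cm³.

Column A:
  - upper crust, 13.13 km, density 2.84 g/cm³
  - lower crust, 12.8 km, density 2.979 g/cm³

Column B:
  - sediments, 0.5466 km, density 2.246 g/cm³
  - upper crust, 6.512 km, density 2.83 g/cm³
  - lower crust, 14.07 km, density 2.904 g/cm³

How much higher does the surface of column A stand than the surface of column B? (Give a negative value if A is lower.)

0.406 km

For any compensation level in the mantle, the mantle terms cancel and isostasy reduces to e = (Σt_A − Σt_B) − (Σ(ρt)_A − Σ(ρt)_B) / ρ_m.
Σt_A = 25.93 km; Σt_B = 21.1286 km; Σ(ρt)_A = 75.4204; Σ(ρt)_B = 60.5159036 (in km·g/cm³).
e = (25.93 − 21.1286) − (75.4204 − 60.5159036) / 3.391 = 0.406 km.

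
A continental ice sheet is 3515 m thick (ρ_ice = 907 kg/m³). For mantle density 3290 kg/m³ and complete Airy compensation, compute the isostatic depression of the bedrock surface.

By Archimedes' principle applied to the lithosphere: the ice load ρ_ice t is balanced by mantle displaced below, ρ_m s.
s = t ρ_ice / ρ_m = 3515 m × 907/3290 = 969 m.

969 m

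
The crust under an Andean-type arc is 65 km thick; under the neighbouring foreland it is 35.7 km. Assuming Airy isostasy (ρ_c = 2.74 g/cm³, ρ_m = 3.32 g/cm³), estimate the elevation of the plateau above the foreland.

Excess crust Δ = 65 km − 35.7 km = 29.3 km, split between elevation h and root r with h + r = Δ.
Airy balance ρ_c h = (ρ_m − ρ_c) r gives r = h ρ_c/(ρ_m − ρ_c), so h (1 + ρ_c/(ρ_m − ρ_c)) = Δ, i.e. h = Δ (ρ_m − ρ_c)/ρ_m.
h = 29.3 km × 0.58/3.32 = 5.12 km.

5.12 km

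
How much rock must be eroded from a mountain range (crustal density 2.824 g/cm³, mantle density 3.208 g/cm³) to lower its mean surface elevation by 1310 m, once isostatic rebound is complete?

10900 m

Net drop Δ = e − u = e − e ρ_c/ρ_m = e (ρ_m − ρ_c)/ρ_m.
e = Δ ρ_m/(ρ_m − ρ_c) = 1310 m × 3.208/0.384 = 10900 m.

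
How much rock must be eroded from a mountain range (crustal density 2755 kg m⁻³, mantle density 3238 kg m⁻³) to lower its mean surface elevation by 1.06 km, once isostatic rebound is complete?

Net drop Δ = e − u = e − e ρ_c/ρ_m = e (ρ_m − ρ_c)/ρ_m.
e = Δ ρ_m/(ρ_m − ρ_c) = 1.06 km × 3238/483 = 7.11 km.

7.11 km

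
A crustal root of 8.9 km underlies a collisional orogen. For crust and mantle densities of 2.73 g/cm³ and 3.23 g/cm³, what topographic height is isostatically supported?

1.63 km

For local isostatic compensation: ρ_c h = (ρ_m − ρ_c) r.
h = r (ρ_m − ρ_c) / ρ_c = 8.9 km × (3.23 − 2.73) / 2.73 = 1.63 km.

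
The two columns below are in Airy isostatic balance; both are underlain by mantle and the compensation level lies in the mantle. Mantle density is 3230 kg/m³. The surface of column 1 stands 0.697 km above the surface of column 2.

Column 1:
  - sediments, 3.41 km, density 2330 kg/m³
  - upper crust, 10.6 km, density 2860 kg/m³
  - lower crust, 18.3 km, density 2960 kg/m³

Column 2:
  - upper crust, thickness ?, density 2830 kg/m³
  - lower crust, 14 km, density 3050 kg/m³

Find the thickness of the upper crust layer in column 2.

Take the compensation level at the base of the deeper column (depth z_c below the surface of column 1) and equate Σ ρ_i t_i down to z_c; mantle fills any gap and the z_c terms cancel.
Column 1: 3.41×2330 + 10.6×2860 + 18.3×2960 + (z_c − 32.31)×3230
Column 2: 0.697×0 + x×2830 + 14×3050 + (z_c − 0.697 − 14 − x)×3230
The z_c×3230 term appears on both sides and cancels. Collect the known terms of each column as K = Σ(ρt)_known − 3230 × (depth of known layers): K_1 = 92429.3 − 3230×32.31 = −11932; K_2 = 42700 − 3230×(0.697 + 14) = −4771.31.
Balance: K_1 = K_2 − x×(3230 − 2830), so x = (K_2 − K_1)/(3230 − 2830) = 7160.69/400 = 17.9 km.

17.9 km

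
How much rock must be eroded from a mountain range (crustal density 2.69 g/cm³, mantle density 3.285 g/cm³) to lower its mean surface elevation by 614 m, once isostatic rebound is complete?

3390 m

Net drop Δ = e − u = e − e ρ_c/ρ_m = e (ρ_m − ρ_c)/ρ_m.
e = Δ ρ_m/(ρ_m − ρ_c) = 614 m × 3.285/0.595 = 3390 m.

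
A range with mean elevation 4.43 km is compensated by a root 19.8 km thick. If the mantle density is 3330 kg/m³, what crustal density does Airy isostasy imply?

2720 kg/m³

ρ_c h = (ρ_m − ρ_c) r → ρ_c (h + r) = ρ_m r → ρ_c = ρ_m r / (h + r).
ρ_c = 3330 × 19.8 km / (4.43 km + 19.8 km) = 2720 kg/m³.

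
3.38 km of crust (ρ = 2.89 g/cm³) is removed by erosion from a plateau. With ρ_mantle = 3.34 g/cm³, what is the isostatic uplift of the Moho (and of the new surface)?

Unloading: uplift u = e ρ_c/ρ_m = 3.38 km × 2.89/3.34 = 2.92 km.

2.92 km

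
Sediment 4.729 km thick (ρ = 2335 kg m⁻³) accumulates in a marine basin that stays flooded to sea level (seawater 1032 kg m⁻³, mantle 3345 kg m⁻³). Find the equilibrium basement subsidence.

2.66 km

Submarine loading: the sediment displaces seawater, and the subsidence is in turn flooded, so s (ρ_m − ρ_w) = t (ρ_sed − ρ_w).
s = 4.729 km × (2335 − 1032) / (3345 − 1032) = 2.66 km.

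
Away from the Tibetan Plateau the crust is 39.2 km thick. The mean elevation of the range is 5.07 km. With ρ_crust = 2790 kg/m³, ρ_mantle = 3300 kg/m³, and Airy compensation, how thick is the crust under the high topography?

Root depth r = h ρ_c / (ρ_m − ρ_c) = 5.07 km × 2790 / 510 = 27.74 km.
Total thickness = T + h + r = 39.2 km + 5.07 km + 27.74 km = 72 km.

72 km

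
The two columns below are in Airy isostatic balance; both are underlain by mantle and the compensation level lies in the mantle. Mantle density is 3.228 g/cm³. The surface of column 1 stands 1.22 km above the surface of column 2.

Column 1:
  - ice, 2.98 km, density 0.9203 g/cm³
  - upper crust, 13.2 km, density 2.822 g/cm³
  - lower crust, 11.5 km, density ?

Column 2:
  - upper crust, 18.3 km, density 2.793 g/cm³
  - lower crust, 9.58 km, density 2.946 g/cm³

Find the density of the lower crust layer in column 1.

Take the compensation level at the base of the deeper column (depth z_c below the surface of column 1) and equate Σ ρ_i t_i down to z_c; mantle fills any gap and the z_c terms cancel.
Column 1: 2.98×0.9203 + 13.2×2.822 + 11.5×ρ + (z_c − 27.68)×3.228
Column 2: 1.22×0 + 18.3×2.793 + 9.58×2.946 + (z_c − 1.22 − 27.88)×3.228
The z_c×3.228 term appears on both sides and cancels. Collect the known terms of each column as K = Σ(ρt)_known − 3.228 × (depth of known layers): K_1 = 39.992894 − 3.228×27.68 = −49.358146; K_2 = 79.33458 − 3.228×(1.22 + 27.88) = −14.60022.
Balance: K_1 + 11.5×ρ = K_2, so ρ = (K_2 − K_1)/11.5 = 34.7579/11.5 = 3.02 g/cm³.

3.02 g/cm³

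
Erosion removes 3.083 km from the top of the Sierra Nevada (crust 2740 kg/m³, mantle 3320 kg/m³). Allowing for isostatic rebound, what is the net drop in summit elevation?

0.539 km

Rebound u = e ρ_c/ρ_m = 3.083 km × 2740/3320 = 2.544 km.
Net surface drop = e − u = 3.083 km − 2.544 km = e (ρ_m − ρ_c)/ρ_m = 0.539 km.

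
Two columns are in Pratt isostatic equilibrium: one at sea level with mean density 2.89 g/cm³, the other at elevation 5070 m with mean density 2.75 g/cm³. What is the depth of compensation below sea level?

ρ_ref D = ρ (D + h) → D (ρ_ref − ρ) = ρ h.
D = ρ h/(ρ_ref − ρ) = 2.75 × 5070 m/(2.89 − 2.75) = 99600 m.

99600 m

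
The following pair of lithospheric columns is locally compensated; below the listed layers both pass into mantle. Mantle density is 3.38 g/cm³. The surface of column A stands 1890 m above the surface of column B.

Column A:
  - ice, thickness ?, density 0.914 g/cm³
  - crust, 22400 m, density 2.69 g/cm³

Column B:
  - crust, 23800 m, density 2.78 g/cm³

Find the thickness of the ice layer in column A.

Take the compensation level at the base of the deeper column (depth z_c below the surface of column A) and equate Σ ρ_i t_i down to z_c; mantle fills any gap and the z_c terms cancel.
Column A: x×0.914 + 22400×2.69 + (z_c − 22400 − x)×3.38
Column B: 1890×0 + 23800×2.78 + (z_c − 1890 − 23800)×3.38
The z_c×3.38 term appears on both sides and cancels. Collect the known terms of each column as K = Σ(ρt)_known − 3.38 × (depth of known layers): K_A = 60256 − 3.38×22400 = −15456; K_B = 66164 − 3.38×(1890 + 23800) = −20668.2.
Balance: K_A − x×(3.38 − 0.914) = K_B, so x = (K_A − K_B)/(3.38 − 0.914) = 5212.2/2.466 = 2110 m.

2110 m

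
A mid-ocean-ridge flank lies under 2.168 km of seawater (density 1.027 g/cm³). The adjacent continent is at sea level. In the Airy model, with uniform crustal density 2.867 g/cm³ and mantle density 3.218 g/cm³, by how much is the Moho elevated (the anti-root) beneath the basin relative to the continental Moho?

In Airy isostatic equilibrium: replacing crust with seawater at the top is compensated by replacing crust with mantle at the base: d (ρ_c − ρ_w) = a (ρ_m − ρ_c).
a = d (ρ_c − ρ_w)/(ρ_m − ρ_c) = 2.168 km × 1.84/0.351 = 11.4 km.

11.4 km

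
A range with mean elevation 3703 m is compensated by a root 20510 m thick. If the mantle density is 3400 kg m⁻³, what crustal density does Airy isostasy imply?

2880 kg m⁻³

ρ_c h = (ρ_m − ρ_c) r → ρ_c (h + r) = ρ_m r → ρ_c = ρ_m r / (h + r).
ρ_c = 3400 × 20510 m / (3703 m + 20510 m) = 2880 kg m⁻³.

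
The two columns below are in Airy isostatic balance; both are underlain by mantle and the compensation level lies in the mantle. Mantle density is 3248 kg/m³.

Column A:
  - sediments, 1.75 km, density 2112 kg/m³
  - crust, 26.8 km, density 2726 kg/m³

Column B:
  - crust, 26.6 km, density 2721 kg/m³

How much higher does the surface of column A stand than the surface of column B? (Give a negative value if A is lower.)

0.603 km

For any compensation level in the mantle, the mantle terms cancel and isostasy reduces to e = (Σt_A − Σt_B) − (Σ(ρt)_A − Σ(ρt)_B) / ρ_m.
Σt_A = 28.55 km; Σt_B = 26.6 km; Σ(ρt)_A = 76752.8; Σ(ρt)_B = 72378.6 (in km·kg/m³).
e = (28.55 − 26.6) − (76752.8 − 72378.6) / 3248 = 0.603 km.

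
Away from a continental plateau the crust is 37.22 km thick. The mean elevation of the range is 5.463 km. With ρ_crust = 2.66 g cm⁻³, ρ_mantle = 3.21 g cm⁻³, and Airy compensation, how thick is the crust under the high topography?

69.1 km

Root depth r = h ρ_c / (ρ_m − ρ_c) = 5.463 km × 2.66 / 0.55 = 26.42 km.
Total thickness = T + h + r = 37.22 km + 5.463 km + 26.42 km = 69.1 km.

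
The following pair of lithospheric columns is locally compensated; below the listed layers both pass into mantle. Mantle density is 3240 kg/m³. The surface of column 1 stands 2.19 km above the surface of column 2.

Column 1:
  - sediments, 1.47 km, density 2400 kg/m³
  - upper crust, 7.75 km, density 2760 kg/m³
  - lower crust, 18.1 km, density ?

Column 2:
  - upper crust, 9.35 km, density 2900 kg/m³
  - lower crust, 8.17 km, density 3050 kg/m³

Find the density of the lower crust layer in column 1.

2860 kg/m³

Take the compensation level at the base of the deeper column (depth z_c below the surface of column 1) and equate Σ ρ_i t_i down to z_c; mantle fills any gap and the z_c terms cancel.
Column 1: 1.47×2400 + 7.75×2760 + 18.1×ρ + (z_c − 27.32)×3240
Column 2: 2.19×0 + 9.35×2900 + 8.17×3050 + (z_c − 2.19 − 17.52)×3240
The z_c×3240 term appears on both sides and cancels. Collect the known terms of each column as K = Σ(ρt)_known − 3240 × (depth of known layers): K_1 = 24918 − 3240×27.32 = −63598.8; K_2 = 52033.5 − 3240×(2.19 + 17.52) = −11826.9.
Balance: K_1 + 18.1×ρ = K_2, so ρ = (K_2 − K_1)/18.1 = 51771.9/18.1 = 2860 kg/m³.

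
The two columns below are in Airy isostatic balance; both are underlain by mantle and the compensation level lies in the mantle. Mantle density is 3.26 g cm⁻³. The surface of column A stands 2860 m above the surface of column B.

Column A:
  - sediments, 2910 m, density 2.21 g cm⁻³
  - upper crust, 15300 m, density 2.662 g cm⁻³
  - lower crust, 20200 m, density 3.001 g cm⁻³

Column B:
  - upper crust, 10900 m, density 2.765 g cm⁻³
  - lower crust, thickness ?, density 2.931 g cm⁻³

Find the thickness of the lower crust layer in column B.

Take the compensation level at the base of the deeper column (depth z_c below the surface of column A) and equate Σ ρ_i t_i down to z_c; mantle fills any gap and the z_c terms cancel.
Column A: 2910×2.21 + 15300×2.662 + 20200×3.001 + (z_c − 38410)×3.26
Column B: 2860×0 + 10900×2.765 + x×2.931 + (z_c − 2860 − 10900 − x)×3.26
The z_c×3.26 term appears on both sides and cancels. Collect the known terms of each column as K = Σ(ρt)_known − 3.26 × (depth of known layers): K_A = 107779.9 − 3.26×38410 = −17436.7; K_B = 30138.5 − 3.26×(2860 + 10900) = −14719.1.
Balance: K_A = K_B − x×(3.26 − 2.931), so x = (K_B − K_A)/(3.26 − 2.931) = 2717.6/0.329 = 8260 m.

8260 m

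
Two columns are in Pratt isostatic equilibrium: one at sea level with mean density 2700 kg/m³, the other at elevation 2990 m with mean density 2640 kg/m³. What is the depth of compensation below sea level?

132000 m

ρ_ref D = ρ (D + h) → D (ρ_ref − ρ) = ρ h.
D = ρ h/(ρ_ref − ρ) = 2640 × 2990 m/(2700 − 2640) = 132000 m.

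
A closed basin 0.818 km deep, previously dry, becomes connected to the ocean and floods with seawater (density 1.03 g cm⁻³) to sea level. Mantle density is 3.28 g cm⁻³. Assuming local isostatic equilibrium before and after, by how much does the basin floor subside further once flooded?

0.374 km

After flooding the water column is d + s deep. Its weight must equal the weight of mantle displaced by the extra subsidence s: (d + s) ρ_w = s ρ_m.
s = d ρ_w / (ρ_m − ρ_w) = 0.818 km × 1.03/(3.28 − 1.03) = 0.374 km.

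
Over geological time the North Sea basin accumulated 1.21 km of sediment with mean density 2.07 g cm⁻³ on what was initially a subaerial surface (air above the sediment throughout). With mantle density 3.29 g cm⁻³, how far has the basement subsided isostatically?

Subaerial load: s = t ρ_sed / ρ_m = 1.21 km × 2.07/3.29 = 0.761 km.

0.761 km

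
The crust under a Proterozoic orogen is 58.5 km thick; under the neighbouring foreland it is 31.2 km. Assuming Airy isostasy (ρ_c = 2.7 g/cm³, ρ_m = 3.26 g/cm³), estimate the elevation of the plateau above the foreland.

4.69 km

Excess crust Δ = 58.5 km − 31.2 km = 27.3 km, split between elevation h and root r with h + r = Δ.
Airy balance ρ_c h = (ρ_m − ρ_c) r gives r = h ρ_c/(ρ_m − ρ_c), so h (1 + ρ_c/(ρ_m − ρ_c)) = Δ, i.e. h = Δ (ρ_m − ρ_c)/ρ_m.
h = 27.3 km × 0.56/3.26 = 4.69 km.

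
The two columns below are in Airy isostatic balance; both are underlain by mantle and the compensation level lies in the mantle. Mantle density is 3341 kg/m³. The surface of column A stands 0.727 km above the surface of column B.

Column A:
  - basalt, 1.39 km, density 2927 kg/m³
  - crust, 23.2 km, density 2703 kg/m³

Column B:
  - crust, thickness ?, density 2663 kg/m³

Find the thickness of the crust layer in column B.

19.1 km

Take the compensation level at the base of the deeper column (depth z_c below the surface of column A) and equate Σ ρ_i t_i down to z_c; mantle fills any gap and the z_c terms cancel.
Column A: 1.39×2927 + 23.2×2703 + (z_c − 24.59)×3341
Column B: 0.727×0 + x×2663 + (z_c − 0.727 − 0 − x)×3341
The z_c×3341 term appears on both sides and cancels. Collect the known terms of each column as K = Σ(ρt)_known − 3341 × (depth of known layers): K_A = 66778.13 − 3341×24.59 = −15377.06; K_B = 0 − 3341×(0.727 + 0) = −2428.907.
Balance: K_A = K_B − x×(3341 − 2663), so x = (K_B − K_A)/(3341 − 2663) = 12948.2/678 = 19.1 km.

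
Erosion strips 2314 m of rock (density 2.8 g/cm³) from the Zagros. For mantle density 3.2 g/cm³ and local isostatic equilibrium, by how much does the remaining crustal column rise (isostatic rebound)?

Unloading: uplift u = e ρ_c/ρ_m = 2314 m × 2.8/3.2 = 2020 m.

2020 m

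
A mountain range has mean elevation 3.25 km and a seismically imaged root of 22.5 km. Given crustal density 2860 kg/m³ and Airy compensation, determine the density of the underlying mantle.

3270 kg/m³

Airy balance: ρ_c h = (ρ_m − ρ_c) r → ρ_m = ρ_c (1 + h/r).
ρ_m = 2860 × (1 + 3.25 km/22.5 km) = 3270 kg/m³.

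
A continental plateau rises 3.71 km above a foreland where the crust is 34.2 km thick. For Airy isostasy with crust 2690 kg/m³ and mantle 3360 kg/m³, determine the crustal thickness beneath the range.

52.8 km

Root depth r = h ρ_c / (ρ_m − ρ_c) = 3.71 km × 2690 / 670 = 14.9 km.
Total thickness = T + h + r = 34.2 km + 3.71 km + 14.9 km = 52.8 km.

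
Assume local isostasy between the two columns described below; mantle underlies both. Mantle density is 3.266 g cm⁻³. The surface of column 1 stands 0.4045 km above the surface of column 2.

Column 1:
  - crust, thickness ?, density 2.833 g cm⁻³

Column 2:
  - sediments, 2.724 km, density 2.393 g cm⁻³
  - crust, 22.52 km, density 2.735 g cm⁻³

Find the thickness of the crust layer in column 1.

Take the compensation level at the base of the deeper column (depth z_c below the surface of column 1) and equate Σ ρ_i t_i down to z_c; mantle fills any gap and the z_c terms cancel.
Column 1: x×2.833 + (z_c − 0 − x)×3.266
Column 2: 0.4045×0 + 2.724×2.393 + 22.52×2.735 + (z_c − 0.4045 − 25.244)×3.266
The z_c×3.266 term appears on both sides and cancels. Collect the known terms of each column as K = Σ(ρt)_known − 3.266 × (depth of known layers): K_1 = 0 − 3.266×0 = 0; K_2 = 68.110732 − 3.266×(0.4045 + 25.244) = −15.657269.
Balance: K_1 − x×(3.266 − 2.833) = K_2, so x = (K_1 − K_2)/(3.266 − 2.833) = 15.6573/0.433 = 36.2 km.

36.2 km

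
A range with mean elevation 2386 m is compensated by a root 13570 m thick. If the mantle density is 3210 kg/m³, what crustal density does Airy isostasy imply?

ρ_c h = (ρ_m − ρ_c) r → ρ_c (h + r) = ρ_m r → ρ_c = ρ_m r / (h + r).
ρ_c = 3210 × 13570 m / (2386 m + 13570 m) = 2730 kg/m³.

2730 kg/m³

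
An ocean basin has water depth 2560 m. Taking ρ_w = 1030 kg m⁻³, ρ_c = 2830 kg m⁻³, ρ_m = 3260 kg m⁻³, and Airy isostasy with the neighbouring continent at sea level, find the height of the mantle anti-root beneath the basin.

Equating mass per unit area of the two columns: replacing crust with seawater at the top is compensated by replacing crust with mantle at the base: d (ρ_c − ρ_w) = a (ρ_m − ρ_c).
a = d (ρ_c − ρ_w)/(ρ_m − ρ_c) = 2560 m × 1800/430 = 10700 m.

10700 m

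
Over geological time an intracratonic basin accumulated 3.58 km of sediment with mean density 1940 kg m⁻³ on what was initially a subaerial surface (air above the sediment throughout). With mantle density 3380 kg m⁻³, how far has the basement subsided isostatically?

Subaerial load: s = t ρ_sed / ρ_m = 3.58 km × 1940/3380 = 2.05 km.

2.05 km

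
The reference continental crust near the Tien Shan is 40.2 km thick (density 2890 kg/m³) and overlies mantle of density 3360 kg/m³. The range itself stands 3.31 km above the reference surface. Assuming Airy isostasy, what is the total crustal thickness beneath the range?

Root depth r = h ρ_c / (ρ_m − ρ_c) = 3.31 km × 2890 / 470 = 20.35 km.
Total thickness = T + h + r = 40.2 km + 3.31 km + 20.35 km = 63.9 km.

63.9 km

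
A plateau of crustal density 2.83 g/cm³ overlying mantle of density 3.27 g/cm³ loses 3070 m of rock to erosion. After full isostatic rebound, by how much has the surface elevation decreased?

413 m

Rebound u = e ρ_c/ρ_m = 3070 m × 2.83/3.27 = 2657 m.
Net surface drop = e − u = 3070 m − 2657 m = e (ρ_m − ρ_c)/ρ_m = 413 m.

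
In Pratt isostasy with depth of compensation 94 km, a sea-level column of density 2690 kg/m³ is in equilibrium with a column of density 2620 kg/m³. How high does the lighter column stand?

ρ_ref D = ρ (D + h) → h = D (ρ_ref − ρ)/ρ.
h = 94 km × (2690 − 2620)/2620 = 2.51 km.

2.51 km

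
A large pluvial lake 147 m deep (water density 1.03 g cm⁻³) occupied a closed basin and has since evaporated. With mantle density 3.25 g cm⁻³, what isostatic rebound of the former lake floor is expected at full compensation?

46.6 m

u = d ρ_w/ρ_m = 147 m × 1.03/3.25 = 46.6 m.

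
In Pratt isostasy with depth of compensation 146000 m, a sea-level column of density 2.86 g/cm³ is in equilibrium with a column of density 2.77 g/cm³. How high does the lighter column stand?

ρ_ref D = ρ (D + h) → h = D (ρ_ref − ρ)/ρ.
h = 146000 m × (2.86 − 2.77)/2.77 = 4740 m.

4740 m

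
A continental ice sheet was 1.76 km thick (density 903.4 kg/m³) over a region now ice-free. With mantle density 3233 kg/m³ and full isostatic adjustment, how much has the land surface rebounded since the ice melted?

Removing the load lets mantle flow back in; uplift u satisfies ρ_ice t = ρ_m u.
u = t ρ_ice/ρ_m = 1.76 km × 903.4/3233 = 0.492 km.

0.492 km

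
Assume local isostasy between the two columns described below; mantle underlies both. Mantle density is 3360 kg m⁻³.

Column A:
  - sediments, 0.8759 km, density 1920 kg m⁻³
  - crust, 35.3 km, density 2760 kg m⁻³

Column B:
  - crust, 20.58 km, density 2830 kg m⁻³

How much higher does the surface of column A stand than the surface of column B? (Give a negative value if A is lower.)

3.43 km

For any compensation level in the mantle, the mantle terms cancel and isostasy reduces to e = (Σt_A − Σt_B) − (Σ(ρt)_A − Σ(ρt)_B) / ρ_m.
Σt_A = 36.1759 km; Σt_B = 20.58 km; Σ(ρt)_A = 99109.728; Σ(ρt)_B = 58241.4 (in km·kg m⁻³).
e = (36.1759 − 20.58) − (99109.728 − 58241.4) / 3360 = 3.43 km.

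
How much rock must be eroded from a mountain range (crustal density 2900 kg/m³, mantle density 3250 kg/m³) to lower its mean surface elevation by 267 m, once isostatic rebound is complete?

Net drop Δ = e − u = e − e ρ_c/ρ_m = e (ρ_m − ρ_c)/ρ_m.
e = Δ ρ_m/(ρ_m − ρ_c) = 267 m × 3250/350 = 2480 m.

2480 m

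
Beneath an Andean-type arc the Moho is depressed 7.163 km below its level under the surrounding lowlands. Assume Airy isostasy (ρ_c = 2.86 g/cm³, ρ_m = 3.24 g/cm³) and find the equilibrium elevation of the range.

0.952 km

Isostatic balance requires: ρ_c h = (ρ_m − ρ_c) r.
h = r (ρ_m − ρ_c) / ρ_c = 7.163 km × (3.24 − 2.86) / 2.86 = 0.952 km.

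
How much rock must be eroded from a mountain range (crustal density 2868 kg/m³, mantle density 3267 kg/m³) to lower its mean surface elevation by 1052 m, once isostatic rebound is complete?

8610 m

Net drop Δ = e − u = e − e ρ_c/ρ_m = e (ρ_m − ρ_c)/ρ_m.
e = Δ ρ_m/(ρ_m − ρ_c) = 1052 m × 3267/399 = 8610 m.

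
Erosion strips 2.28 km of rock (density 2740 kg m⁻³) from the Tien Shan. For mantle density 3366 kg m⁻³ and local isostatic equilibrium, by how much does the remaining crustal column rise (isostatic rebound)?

1.86 km

Unloading: uplift u = e ρ_c/ρ_m = 2.28 km × 2740/3366 = 1.86 km.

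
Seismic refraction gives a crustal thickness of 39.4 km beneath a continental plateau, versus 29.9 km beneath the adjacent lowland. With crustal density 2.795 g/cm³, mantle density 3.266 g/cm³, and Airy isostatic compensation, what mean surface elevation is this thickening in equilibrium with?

Excess crust Δ = 39.4 km − 29.9 km = 9.5 km, split between elevation h and root r with h + r = Δ.
Airy balance ρ_c h = (ρ_m − ρ_c) r gives r = h ρ_c/(ρ_m − ρ_c), so h (1 + ρ_c/(ρ_m − ρ_c)) = Δ, i.e. h = Δ (ρ_m − ρ_c)/ρ_m.
h = 9.5 km × 0.471/3.266 = 1.37 km.

1.37 km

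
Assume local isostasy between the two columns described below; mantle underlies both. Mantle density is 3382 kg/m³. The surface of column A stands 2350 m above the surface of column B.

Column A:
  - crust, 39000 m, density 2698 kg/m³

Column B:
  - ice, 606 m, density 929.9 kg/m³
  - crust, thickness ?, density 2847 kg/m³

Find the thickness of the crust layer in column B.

Take the compensation level at the base of the deeper column (depth z_c below the surface of column A) and equate Σ ρ_i t_i down to z_c; mantle fills any gap and the z_c terms cancel.
Column A: 39000×2698 + (z_c − 39000)×3382
Column B: 2350×0 + 606×929.9 + x×2847 + (z_c − 2350 − 606 − x)×3382
The z_c×3382 term appears on both sides and cancels. Collect the known terms of each column as K = Σ(ρt)_known − 3382 × (depth of known layers): K_A = 105222000 − 3382×39000 = −26676000; K_B = 563519.4 − 3382×(2350 + 606) = −9433672.6.
Balance: K_A = K_B − x×(3382 − 2847), so x = (K_B − K_A)/(3382 − 2847) = 17242300/535 = 32200 m.

32200 m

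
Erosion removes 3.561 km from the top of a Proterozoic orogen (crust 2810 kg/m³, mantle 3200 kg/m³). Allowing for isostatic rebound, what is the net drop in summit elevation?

0.434 km

Rebound u = e ρ_c/ρ_m = 3.561 km × 2810/3200 = 3.127 km.
Net surface drop = e − u = 3.561 km − 3.127 km = e (ρ_m − ρ_c)/ρ_m = 0.434 km.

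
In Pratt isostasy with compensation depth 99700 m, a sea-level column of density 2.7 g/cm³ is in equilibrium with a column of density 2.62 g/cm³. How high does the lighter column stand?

3040 m

ρ_ref D = ρ (D + h) → h = D (ρ_ref − ρ)/ρ.
h = 99700 m × (2.7 − 2.62)/2.62 = 3040 m.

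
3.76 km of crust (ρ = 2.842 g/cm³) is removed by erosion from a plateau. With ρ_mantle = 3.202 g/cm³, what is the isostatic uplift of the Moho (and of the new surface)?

Unloading: uplift u = e ρ_c/ρ_m = 3.76 km × 2.842/3.202 = 3.34 km.

3.34 km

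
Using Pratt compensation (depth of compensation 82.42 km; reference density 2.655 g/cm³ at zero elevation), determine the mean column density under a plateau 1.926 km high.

2.59 g/cm³

Pratt balance: ρ_ref D = ρ (D + h).
ρ = ρ_ref D/(D + h) = 2.655 × 82.42 km/(82.42 km + 1.926 km) = 2.59 g/cm³.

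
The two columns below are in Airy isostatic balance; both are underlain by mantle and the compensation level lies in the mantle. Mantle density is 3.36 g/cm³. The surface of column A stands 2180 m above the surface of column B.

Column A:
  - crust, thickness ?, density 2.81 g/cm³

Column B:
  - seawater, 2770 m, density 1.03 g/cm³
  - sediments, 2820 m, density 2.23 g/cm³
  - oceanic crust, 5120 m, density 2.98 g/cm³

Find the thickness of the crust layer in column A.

Take the compensation level at the base of the deeper column (depth z_c below the surface of column A) and equate Σ ρ_i t_i down to z_c; mantle fills any gap and the z_c terms cancel.
Column A: x×2.81 + (z_c − 0 − x)×3.36
Column B: 2180×0 + 2770×1.03 + 2820×2.23 + 5120×2.98 + (z_c − 2180 − 10710)×3.36
The z_c×3.36 term appears on both sides and cancels. Collect the known terms of each column as K = Σ(ρt)_known − 3.36 × (depth of known layers): K_A = 0 − 3.36×0 = 0; K_B = 24399.3 − 3.36×(2180 + 10710) = −18911.1.
Balance: K_A − x×(3.36 − 2.81) = K_B, so x = (K_A − K_B)/(3.36 − 2.81) = 18911.1/0.55 = 34400 m.

34400 m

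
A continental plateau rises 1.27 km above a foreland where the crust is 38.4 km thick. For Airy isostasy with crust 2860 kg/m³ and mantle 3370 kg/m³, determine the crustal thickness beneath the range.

46.8 km

Root depth r = h ρ_c / (ρ_m − ρ_c) = 1.27 km × 2860 / 510 = 7.122 km.
Total thickness = T + h + r = 38.4 km + 1.27 km + 7.122 km = 46.8 km.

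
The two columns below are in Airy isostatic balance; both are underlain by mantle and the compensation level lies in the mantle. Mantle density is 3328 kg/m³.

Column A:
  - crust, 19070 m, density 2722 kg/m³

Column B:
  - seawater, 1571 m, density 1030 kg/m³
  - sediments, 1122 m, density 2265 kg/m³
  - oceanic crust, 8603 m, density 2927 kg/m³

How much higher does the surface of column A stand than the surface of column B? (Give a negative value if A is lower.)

993 m

For any compensation level in the mantle, the mantle terms cancel and isostasy reduces to e = (Σt_A − Σt_B) − (Σ(ρt)_A − Σ(ρt)_B) / ρ_m.
Σt_A = 19070 m; Σt_B = 11296 m; Σ(ρt)_A = 51908540; Σ(ρt)_B = 29340441 (in m·kg/m³).
e = (19070 − 11296) − (51908540 − 29340441) / 3328 = 993 m.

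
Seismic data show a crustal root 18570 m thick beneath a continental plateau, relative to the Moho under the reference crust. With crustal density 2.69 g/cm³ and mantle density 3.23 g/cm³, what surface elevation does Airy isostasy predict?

Balancing pressure at the compensation depth: ρ_c h = (ρ_m − ρ_c) r.
h = r (ρ_m − ρ_c) / ρ_c = 18570 m × (3.23 − 2.69) / 2.69 = 3730 m.

3730 m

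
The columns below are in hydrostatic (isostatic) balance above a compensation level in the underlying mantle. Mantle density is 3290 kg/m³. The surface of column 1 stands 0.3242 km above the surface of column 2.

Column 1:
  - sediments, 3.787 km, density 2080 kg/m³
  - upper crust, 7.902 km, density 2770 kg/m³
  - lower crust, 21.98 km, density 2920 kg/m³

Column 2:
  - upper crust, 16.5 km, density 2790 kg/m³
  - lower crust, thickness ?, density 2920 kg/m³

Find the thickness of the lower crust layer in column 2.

20.3 km

Take the compensation level at the base of the deeper column (depth z_c below the surface of column 1) and equate Σ ρ_i t_i down to z_c; mantle fills any gap and the z_c terms cancel.
Column 1: 3.787×2080 + 7.902×2770 + 21.98×2920 + (z_c − 33.669)×3290
Column 2: 0.3242×0 + 16.5×2790 + x×2920 + (z_c − 0.3242 − 16.5 − x)×3290
The z_c×3290 term appears on both sides and cancels. Collect the known terms of each column as K = Σ(ρt)_known − 3290 × (depth of known layers): K_1 = 93947.1 − 3290×33.669 = −16823.91; K_2 = 46035 − 3290×(0.3242 + 16.5) = −9316.618.
Balance: K_1 = K_2 − x×(3290 − 2920), so x = (K_2 − K_1)/(3290 − 2920) = 7507.29/370 = 20.3 km.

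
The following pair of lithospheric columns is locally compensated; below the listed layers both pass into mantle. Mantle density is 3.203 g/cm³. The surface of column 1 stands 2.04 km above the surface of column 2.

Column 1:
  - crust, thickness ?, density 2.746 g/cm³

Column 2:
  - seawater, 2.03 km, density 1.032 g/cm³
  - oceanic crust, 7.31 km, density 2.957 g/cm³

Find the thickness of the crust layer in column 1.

27.9 km

Take the compensation level at the base of the deeper column (depth z_c below the surface of column 1) and equate Σ ρ_i t_i down to z_c; mantle fills any gap and the z_c terms cancel.
Column 1: x×2.746 + (z_c − 0 − x)×3.203
Column 2: 2.04×0 + 2.03×1.032 + 7.31×2.957 + (z_c − 2.04 − 9.34)×3.203
The z_c×3.203 term appears on both sides and cancels. Collect the known terms of each column as K = Σ(ρt)_known − 3.203 × (depth of known layers): K_1 = 0 − 3.203×0 = 0; K_2 = 23.71063 − 3.203×(2.04 + 9.34) = −12.73951.
Balance: K_1 − x×(3.203 − 2.746) = K_2, so x = (K_1 − K_2)/(3.203 − 2.746) = 12.7395/0.457 = 27.9 km.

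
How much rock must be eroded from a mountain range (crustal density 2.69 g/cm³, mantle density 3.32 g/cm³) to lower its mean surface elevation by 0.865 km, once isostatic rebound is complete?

Net drop Δ = e − u = e − e ρ_c/ρ_m = e (ρ_m − ρ_c)/ρ_m.
e = Δ ρ_m/(ρ_m − ρ_c) = 0.865 km × 3.32/0.63 = 4.56 km.

4.56 km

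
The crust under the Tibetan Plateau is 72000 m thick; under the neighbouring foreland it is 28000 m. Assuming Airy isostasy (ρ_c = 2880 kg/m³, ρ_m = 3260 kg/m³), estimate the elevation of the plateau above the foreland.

5130 m

Excess crust Δ = 72000 m − 28000 m = 44000 m, split between elevation h and root r with h + r = Δ.
Airy balance ρ_c h = (ρ_m − ρ_c) r gives r = h ρ_c/(ρ_m − ρ_c), so h (1 + ρ_c/(ρ_m − ρ_c)) = Δ, i.e. h = Δ (ρ_m − ρ_c)/ρ_m.
h = 44000 m × 380/3260 = 5130 m.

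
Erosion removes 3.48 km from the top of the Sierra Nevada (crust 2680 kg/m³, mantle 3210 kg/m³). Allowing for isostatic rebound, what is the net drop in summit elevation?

Rebound u = e ρ_c/ρ_m = 3.48 km × 2680/3210 = 2.905 km.
Net surface drop = e − u = 3.48 km − 2.905 km = e (ρ_m − ρ_c)/ρ_m = 0.575 km.

0.575 km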